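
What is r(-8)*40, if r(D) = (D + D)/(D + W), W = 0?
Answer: 80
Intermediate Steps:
r(D) = 2 (r(D) = (D + D)/(D + 0) = (2*D)/D = 2)
r(-8)*40 = 2*40 = 80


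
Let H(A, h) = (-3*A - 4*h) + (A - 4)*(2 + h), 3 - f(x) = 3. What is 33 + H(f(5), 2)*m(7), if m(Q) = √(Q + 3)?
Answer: 33 - 24*√10 ≈ -42.895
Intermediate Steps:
f(x) = 0 (f(x) = 3 - 1*3 = 3 - 3 = 0)
H(A, h) = -4*h - 3*A + (-4 + A)*(2 + h) (H(A, h) = (-4*h - 3*A) + (-4 + A)*(2 + h) = -4*h - 3*A + (-4 + A)*(2 + h))
m(Q) = √(3 + Q)
33 + H(f(5), 2)*m(7) = 33 + (-8 - 1*0 - 8*2 + 0*2)*√(3 + 7) = 33 + (-8 + 0 - 16 + 0)*√10 = 33 - 24*√10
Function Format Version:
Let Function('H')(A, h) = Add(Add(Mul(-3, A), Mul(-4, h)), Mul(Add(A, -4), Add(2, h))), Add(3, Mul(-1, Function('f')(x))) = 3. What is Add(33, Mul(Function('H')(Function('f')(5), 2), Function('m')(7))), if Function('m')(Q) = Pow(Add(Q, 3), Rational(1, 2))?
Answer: Add(33, Mul(-24, Pow(10, Rational(1, 2)))) ≈ -42.895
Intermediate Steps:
Function('f')(x) = 0 (Function('f')(x) = Add(3, Mul(-1, 3)) = Add(3, -3) = 0)
Function('H')(A, h) = Add(Mul(-4, h), Mul(-3, A), Mul(Add(-4, A), Add(2, h))) (Function('H')(A, h) = Add(Add(Mul(-4, h), Mul(-3, A)), Mul(Add(-4, A), Add(2, h))) = Add(Mul(-4, h), Mul(-3, A), Mul(Add(-4, A), Add(2, h))))
Function('m')(Q) = Pow(Add(3, Q), Rational(1, 2))
Add(33, Mul(Function('H')(Function('f')(5), 2), Function('m')(7))) = Add(33, Mul(Add(-8, Mul(-1, 0), Mul(-8, 2), Mul(0, 2)), Pow(Add(3, 7), Rational(1, 2)))) = Add(33, Mul(Add(-8, 0, -16, 0), Pow(10, Rational(1, 2)))) = Add(33, Mul(-24, Pow(10, Rational(1, 2))))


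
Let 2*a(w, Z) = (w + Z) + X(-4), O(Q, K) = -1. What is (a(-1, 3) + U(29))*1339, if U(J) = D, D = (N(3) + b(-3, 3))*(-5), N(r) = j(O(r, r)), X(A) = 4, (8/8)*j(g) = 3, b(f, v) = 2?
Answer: -29458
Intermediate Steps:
j(g) = 3
N(r) = 3
D = -25 (D = (3 + 2)*(-5) = 5*(-5) = -25)
U(J) = -25
a(w, Z) = 2 + Z/2 + w/2 (a(w, Z) = ((w + Z) + 4)/2 = ((Z + w) + 4)/2 = (4 + Z + w)/2 = 2 + Z/2 + w/2)
(a(-1, 3) + U(29))*1339 = ((2 + (½)*3 + (½)*(-1)) - 25)*1339 = ((2 + 3/2 - ½) - 25)*1339 = (3 - 25)*1339 = -22*1339 = -29458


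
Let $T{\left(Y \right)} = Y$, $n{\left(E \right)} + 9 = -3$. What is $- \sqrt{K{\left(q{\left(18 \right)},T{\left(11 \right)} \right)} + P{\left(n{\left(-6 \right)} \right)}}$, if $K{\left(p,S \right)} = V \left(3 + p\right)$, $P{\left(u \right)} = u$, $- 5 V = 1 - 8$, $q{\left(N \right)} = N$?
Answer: $- \frac{\sqrt{435}}{5} \approx -4.1713$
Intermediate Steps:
$n{\left(E \right)} = -12$ ($n{\left(E \right)} = -9 - 3 = -12$)
$V = \frac{7}{5}$ ($V = - \frac{1 - 8}{5} = \left(- \frac{1}{5}\right) \left(-7\right) = \frac{7}{5} \approx 1.4$)
$K{\left(p,S \right)} = \frac{21}{5} + \frac{7 p}{5}$ ($K{\left(p,S \right)} = \frac{7 \left(3 + p\right)}{5} = \frac{21}{5} + \frac{7 p}{5}$)
$- \sqrt{K{\left(q{\left(18 \right)},T{\left(11 \right)} \right)} + P{\left(n{\left(-6 \right)} \right)}} = - \sqrt{\left(\frac{21}{5} + \frac{7}{5} \cdot 18\right) - 12} = - \sqrt{\left(\frac{21}{5} + \frac{126}{5}\right) - 12} = - \sqrt{\frac{147}{5} - 12} = - \sqrt{\frac{87}{5}} = - \frac{\sqrt{435}}{5}$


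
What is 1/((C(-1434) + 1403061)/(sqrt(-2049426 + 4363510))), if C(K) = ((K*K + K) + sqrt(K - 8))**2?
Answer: 8445411655406*sqrt(578521)/17831244531673437451908721 - 8219688*I*sqrt(834227282)/17831244531673437451908721 ≈ 3.6025e-10 - 1.3314e-14*I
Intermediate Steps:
C(K) = (K + K**2 + sqrt(-8 + K))**2 (C(K) = ((K**2 + K) + sqrt(-8 + K))**2 = ((K + K**2) + sqrt(-8 + K))**2 = (K + K**2 + sqrt(-8 + K))**2)
1/((C(-1434) + 1403061)/(sqrt(-2049426 + 4363510))) = 1/(((-1434 + (-1434)**2 + sqrt(-8 - 1434))**2 + 1403061)/(sqrt(-2049426 + 4363510))) = 1/(((-1434 + 2056356 + sqrt(-1442))**2 + 1403061)/(sqrt(2314084))) = 1/(((-1434 + 2056356 + I*sqrt(1442))**2 + 1403061)/((2*sqrt(578521)))) = 1/(((2054922 + I*sqrt(1442))**2 + 1403061)*(sqrt(578521)/1157042)) = 1/((1403061 + (2054922 + I*sqrt(1442))**2)*(sqrt(578521)/1157042)) = 1/(sqrt(578521)*(1403061 + (2054922 + I*sqrt(1442))**2)/1157042) = 2*sqrt(578521)/(1403061 + (2054922 + I*sqrt(1442))**2)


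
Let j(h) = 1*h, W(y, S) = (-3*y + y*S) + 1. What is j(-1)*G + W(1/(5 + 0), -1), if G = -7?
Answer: 36/5 ≈ 7.2000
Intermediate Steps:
W(y, S) = 1 - 3*y + S*y (W(y, S) = (-3*y + S*y) + 1 = 1 - 3*y + S*y)
j(h) = h
j(-1)*G + W(1/(5 + 0), -1) = -1*(-7) + (1 - 3/(5 + 0) - 1/(5 + 0)) = 7 + (1 - 3/5 - 1/5) = 7 + 1/5 = 36/5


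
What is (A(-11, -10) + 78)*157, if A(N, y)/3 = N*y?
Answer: 64056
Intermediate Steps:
A(N, y) = 3*N*y (A(N, y) = 3*(N*y) = 3*N*y)
(A(-11, -10) + 78)*157 = (3*(-11)*(-10) + 78)*157 = (330 + 78)*157 = 408*157 = 64056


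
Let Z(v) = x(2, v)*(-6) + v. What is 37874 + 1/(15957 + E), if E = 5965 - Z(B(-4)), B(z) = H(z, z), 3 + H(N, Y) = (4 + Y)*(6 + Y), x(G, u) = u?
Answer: 829705719/21907 ≈ 37874.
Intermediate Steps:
H(N, Y) = -3 + (4 + Y)*(6 + Y)
B(z) = 21 + z**2 + 10*z
Z(v) = -5*v (Z(v) = v*(-6) + v = -6*v + v = -5*v)
E = 5950 (E = 5965 - (-5)*(21 + (-4)**2 + 10*(-4)) = 5965 - (-5)*(21 + 16 - 40) = 5965 - (-5)*(-3) = 5965 - 1*15 = 5965 - 15 = 5950)
37874 + 1/(15957 + E) = 37874 + 1/(15957 + 5950) = 37874 + 1/21907 = 829705719/21907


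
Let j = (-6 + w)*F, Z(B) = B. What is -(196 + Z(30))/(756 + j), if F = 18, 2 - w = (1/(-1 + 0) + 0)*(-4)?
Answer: -113/306 ≈ -0.36928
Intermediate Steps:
w = -2 (w = 2 - (1/(-1 + 0) + 0)*(-4) = 2 - (1/(-1) + 0)*(-4) = 2 - (-1 + 0)*(-4) = 2 - (-1)*(-4) = 2 - 1*4 = 2 - 4 = -2)
j = -144 (j = (-6 - 2)*18 = -8*18 = -144)
-(196 + Z(30))/(756 + j) = -(196 + 30)/(756 - 144) = -226/612 = -1*113/306 = -113/306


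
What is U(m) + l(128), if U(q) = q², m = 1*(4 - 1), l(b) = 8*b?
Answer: 1033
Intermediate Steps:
m = 3 (m = 1*3 = 3)
U(m) + l(128) = 3² + 8*128 = 9 + 1024 = 1033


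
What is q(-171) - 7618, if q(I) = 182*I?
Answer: -38740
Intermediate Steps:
q(-171) - 7618 = 182*(-171) - 7618 = -31122 - 7618 = -38740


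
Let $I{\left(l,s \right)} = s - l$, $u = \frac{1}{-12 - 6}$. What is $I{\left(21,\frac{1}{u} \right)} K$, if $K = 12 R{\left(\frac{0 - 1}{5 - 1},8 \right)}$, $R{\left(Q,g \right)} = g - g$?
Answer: $0$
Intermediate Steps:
$u = - \frac{1}{18}$ ($u = \frac{1}{-18} = - \frac{1}{18} \approx -0.055556$)
$R{\left(Q,g \right)} = 0$
$K = 0$ ($K = 12 \cdot 0 = 0$)
$I{\left(21,\frac{1}{u} \right)} K = \left(\frac{1}{- \frac{1}{18}} - 21\right) 0 = \left(-18 - 21\right) 0 = \left(-39\right) 0 = 0$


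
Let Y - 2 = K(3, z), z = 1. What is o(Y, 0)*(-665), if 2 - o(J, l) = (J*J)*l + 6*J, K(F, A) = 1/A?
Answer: 10640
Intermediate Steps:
Y = 3 (Y = 2 + 1/1 = 2 + 1 = 3)
o(J, l) = 2 - 6*J - l*J² (o(J, l) = 2 - ((J*J)*l + 6*J) = 2 - (J²*l + 6*J) = 2 - (l*J² + 6*J) = 2 - (6*J + l*J²) = 2 + (-6*J - l*J²) = 2 - 6*J - l*J²)
o(Y, 0)*(-665) = (2 - 6*3 - 1*0*3²)*(-665) = (2 - 18 - 1*0*9)*(-665) = (2 - 18 + 0)*(-665) = -16*(-665) = 10640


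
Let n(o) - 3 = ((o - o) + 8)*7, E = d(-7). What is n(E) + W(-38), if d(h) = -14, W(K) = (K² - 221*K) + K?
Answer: 9863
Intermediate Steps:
W(K) = K² - 220*K
E = -14
n(o) = 59 (n(o) = 3 + ((o - o) + 8)*7 = 3 + (0 + 8)*7 = 3 + 8*7 = 3 + 56 = 59)
n(E) + W(-38) = 59 - 38*(-220 - 38) = 59 - 38*(-258) = 59 + 9804 = 9863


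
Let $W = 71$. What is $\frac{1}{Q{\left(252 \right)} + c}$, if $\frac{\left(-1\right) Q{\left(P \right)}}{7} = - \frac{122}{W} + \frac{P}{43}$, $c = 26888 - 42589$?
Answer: $- \frac{3053}{48023675} \approx -6.3573 \cdot 10^{-5}$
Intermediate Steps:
$c = -15701$
$Q{\left(P \right)} = \frac{854}{71} - \frac{7 P}{43}$ ($Q{\left(P \right)} = - 7 \left(- \frac{122}{71} + \frac{P}{43}\right) = \frac{854}{71} - \frac{7 P}{43}$)
$\frac{1}{Q{\left(252 \right)} + c} = \frac{1}{\left(\frac{854}{71} - \frac{1764}{43}\right) - 15701} = \frac{1}{- \frac{88522}{3053} - 15701} = \frac{1}{- \frac{48023675}{3053}} = - \frac{3053}{48023675}$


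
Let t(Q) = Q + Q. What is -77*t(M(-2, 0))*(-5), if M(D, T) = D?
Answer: -1540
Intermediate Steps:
t(Q) = 2*Q
-77*t(M(-2, 0))*(-5) = -154*(-2)*(-5) = -77*(-4)*(-5) = 308*(-5) = -1540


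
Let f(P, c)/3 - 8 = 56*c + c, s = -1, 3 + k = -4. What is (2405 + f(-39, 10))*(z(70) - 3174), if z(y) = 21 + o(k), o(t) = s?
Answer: -13054406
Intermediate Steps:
k = -7 (k = -3 - 4 = -7)
o(t) = -1
z(y) = 20 (z(y) = 21 - 1 = 20)
f(P, c) = 24 + 171*c (f(P, c) = 24 + 3*(56*c + c) = 24 + 3*(57*c) = 24 + 171*c)
(2405 + f(-39, 10))*(z(70) - 3174) = (2405 + (24 + 171*10))*(20 - 3174) = (2405 + (24 + 1710))*(-3154) = (2405 + 1734)*(-3154) = 4139*(-3154) = -13054406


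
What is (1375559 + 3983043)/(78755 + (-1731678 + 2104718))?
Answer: 5358602/451795 ≈ 11.861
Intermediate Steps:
(1375559 + 3983043)/(78755 + (-1731678 + 2104718)) = 5358602/(78755 + 373040) = 5358602/451795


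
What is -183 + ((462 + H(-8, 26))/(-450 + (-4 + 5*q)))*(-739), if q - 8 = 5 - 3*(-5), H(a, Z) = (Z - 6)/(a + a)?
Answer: 1132129/1256 ≈ 901.38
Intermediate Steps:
H(a, Z) = (-6 + Z)/(2*a) (H(a, Z) = (-6 + Z)/((2*a)) = (-6 + Z)*(1/(2*a)) = (-6 + Z)/(2*a))
q = 28 (q = 8 + (5 - 3*(-5)) = 8 + (5 + 15) = 8 + 20 = 28)
-183 + ((462 + H(-8, 26))/(-450 + (-4 + 5*q)))*(-739) = -183 + ((462 + (½)*(-6 + 26)/(-8))/(-450 + (-4 + 5*28)))*(-739) = -183 + ((462 + (½)*(-⅛)*20)/(-450 + (-4 + 140)))*(-739) = -183 + ((462 - 5/4)/(-450 + 136))*(-739) = -183 + ((1843/4)/(-314))*(-739) = -183 + ((1843/4)*(-1/314))*(-739) = -183 - 1843/1256*(-739) = -183 + 1361977/1256 = 1132129/1256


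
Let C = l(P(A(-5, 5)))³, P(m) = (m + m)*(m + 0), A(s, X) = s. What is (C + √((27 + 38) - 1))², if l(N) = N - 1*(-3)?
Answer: 22166743225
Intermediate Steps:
P(m) = 2*m² (P(m) = (2*m)*m = 2*m²)
l(N) = 3 + N (l(N) = N + 3 = 3 + N)
C = 148877 (C = (3 + 2*(-5)²)³ = (3 + 2*25)³ = (3 + 50)³ = 53³ = 148877)
(C + √((27 + 38) - 1))² = (148877 + √((27 + 38) - 1))² = (148877 + √(65 - 1))² = (148877 + √64)² = (148877 + 8)² = 148885² = 22166743225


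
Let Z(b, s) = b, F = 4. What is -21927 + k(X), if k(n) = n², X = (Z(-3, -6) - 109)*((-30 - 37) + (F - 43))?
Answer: 140922457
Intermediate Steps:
X = 11872 (X = (-3 - 109)*((-30 - 37) + (4 - 43)) = -112*(-67 - 39) = -112*(-106) = 11872)
-21927 + k(X) = -21927 + 11872² = -21927 + 140944384 = 140922457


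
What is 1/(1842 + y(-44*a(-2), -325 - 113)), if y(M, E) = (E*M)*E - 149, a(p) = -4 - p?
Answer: 1/16883965 ≈ 5.9228e-8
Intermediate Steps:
y(M, E) = -149 + M*E² (y(M, E) = M*E² - 149 = -149 + M*E²)
1/(1842 + y(-44*a(-2), -325 - 113)) = 1/(1842 + (-149 + (-44*(-4 - 1*(-2)))*(-325 - 113)²)) = 1/(1842 + (-149 - 44*(-4 + 2)*(-438)²)) = 1/(1842 + (-149 - 44*(-2)*191844)) = 1/(1842 + (-149 + 88*191844)) = 1/(1842 + (-149 + 16882272)) = 1/(1842 + 16882123) = 1/16883965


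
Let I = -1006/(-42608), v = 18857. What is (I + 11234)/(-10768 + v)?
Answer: 239329639/172328056 ≈ 1.3888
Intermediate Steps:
I = 503/21304 (I = -1006*(-1/42608) = 503/21304 ≈ 0.023611)
(I + 11234)/(-10768 + v) = (503/21304 + 11234)/(-10768 + 18857) = (239329639/21304)/8089 = (239329639/21304)*(1/8089) = 239329639/172328056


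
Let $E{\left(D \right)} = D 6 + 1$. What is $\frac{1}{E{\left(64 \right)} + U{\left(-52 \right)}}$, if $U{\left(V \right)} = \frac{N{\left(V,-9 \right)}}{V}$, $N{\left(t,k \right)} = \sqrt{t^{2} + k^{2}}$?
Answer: $\frac{208208}{80159523} + \frac{52 \sqrt{2785}}{400797615} \approx 0.0026043$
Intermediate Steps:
$N{\left(t,k \right)} = \sqrt{k^{2} + t^{2}}$
$E{\left(D \right)} = 1 + 6 D$ ($E{\left(D \right)} = 6 D + 1 = 1 + 6 D$)
$U{\left(V \right)} = \frac{\sqrt{81 + V^{2}}}{V}$ ($U{\left(V \right)} = \frac{\sqrt{\left(-9\right)^{2} + V^{2}}}{V} = \frac{\sqrt{81 + V^{2}}}{V}$)
$\frac{1}{E{\left(64 \right)} + U{\left(-52 \right)}} = \frac{1}{\left(1 + 6 \cdot 64\right) + \frac{\sqrt{81 + \left(-52\right)^{2}}}{-52}} = \frac{1}{\left(1 + 384\right) - \frac{\sqrt{81 + 2704}}{52}} = \frac{1}{385 - \frac{\sqrt{2785}}{52}}$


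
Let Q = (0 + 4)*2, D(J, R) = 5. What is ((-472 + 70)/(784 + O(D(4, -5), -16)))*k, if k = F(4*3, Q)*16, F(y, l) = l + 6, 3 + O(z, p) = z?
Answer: -15008/131 ≈ -114.56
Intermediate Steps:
O(z, p) = -3 + z
Q = 8 (Q = 4*2 = 8)
F(y, l) = 6 + l
k = 224 (k = (6 + 8)*16 = 14*16 = 224)
((-472 + 70)/(784 + O(D(4, -5), -16)))*k = ((-472 + 70)/(784 + (-3 + 5)))*224 = -402/(784 + 2)*224 = -402/786*224 = -402*1/786*224 = -67/131*224 = -15008/131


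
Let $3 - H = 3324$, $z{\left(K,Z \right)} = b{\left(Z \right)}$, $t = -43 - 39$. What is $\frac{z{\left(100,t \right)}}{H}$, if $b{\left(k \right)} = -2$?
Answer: $\frac{2}{3321} \approx 0.00060223$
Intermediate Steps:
$t = -82$ ($t = -43 - 39 = -82$)
$z{\left(K,Z \right)} = -2$
$H = -3321$ ($H = 3 - 3324 = -3321$)
$\frac{z{\left(100,t \right)}}{H} = - \frac{2}{-3321} = \left(-2\right) \left(- \frac{1}{3321}\right) = \frac{2}{3321}$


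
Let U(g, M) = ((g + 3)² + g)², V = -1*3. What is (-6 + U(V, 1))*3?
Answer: 9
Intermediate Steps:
V = -3
U(g, M) = (g + (3 + g)²)² (U(g, M) = ((3 + g)² + g)² = (g + (3 + g)²)²)
(-6 + U(V, 1))*3 = (-6 + (-3 + (3 - 3)²)²)*3 = (-6 + (-3 + 0²)²)*3 = (-6 + (-3 + 0)²)*3 = (-6 + (-3)²)*3 = (-6 + 9)*3 = 3*3 = 9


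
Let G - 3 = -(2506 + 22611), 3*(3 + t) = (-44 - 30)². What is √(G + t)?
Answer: 5*I*√8385/3 ≈ 152.62*I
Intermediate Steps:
t = 5467/3 (t = -3 + (-44 - 30)²/3 = -3 + (⅓)*(-74)² = -3 + (⅓)*5476 = -3 + 5476/3 = 5467/3 ≈ 1822.3)
G = -25114 (G = 3 - (2506 + 22611) = 3 - 1*25117 = 3 - 25117 = -25114)
√(G + t) = √(-25114 + 5467/3) = √(-69875/3) = 5*I*√8385/3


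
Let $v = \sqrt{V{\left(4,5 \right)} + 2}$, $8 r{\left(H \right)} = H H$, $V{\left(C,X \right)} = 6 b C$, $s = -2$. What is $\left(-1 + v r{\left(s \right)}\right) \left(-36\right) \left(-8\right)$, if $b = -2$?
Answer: $-288 + 144 i \sqrt{46} \approx -288.0 + 976.66 i$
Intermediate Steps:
$V{\left(C,X \right)} = - 12 C$ ($V{\left(C,X \right)} = 6 \left(-2\right) C = - 12 C$)
$r{\left(H \right)} = \frac{H^{2}}{8}$ ($r{\left(H \right)} = \frac{H H}{8} = \frac{H^{2}}{8}$)
$v = i \sqrt{46}$ ($v = \sqrt{\left(-12\right) 4 + 2} = \sqrt{-48 + 2} = \sqrt{-46} = i \sqrt{46} \approx 6.7823 i$)
$\left(-1 + v r{\left(s \right)}\right) \left(-36\right) \left(-8\right) = \left(-1 + i \sqrt{46} \frac{\left(-2\right)^{2}}{8}\right) \left(-36\right) \left(-8\right) = \left(-1 + i \sqrt{46} \cdot \frac{1}{8} \cdot 4\right) \left(-36\right) \left(-8\right) = \left(-1 + i \sqrt{46} \cdot \frac{1}{2}\right) \left(-36\right) \left(-8\right) = \left(-1 + \frac{i \sqrt{46}}{2}\right) \left(-36\right) \left(-8\right) = \left(36 - 18 i \sqrt{46}\right) \left(-8\right) = -288 + 144 i \sqrt{46}$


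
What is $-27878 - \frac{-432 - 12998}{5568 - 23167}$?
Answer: $- \frac{490638352}{17599} \approx -27879.0$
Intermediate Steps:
$-27878 - \frac{-432 - 12998}{5568 - 23167} = -27878 - - \frac{13430}{-17599} = -27878 - \left(-13430\right) \left(- \frac{1}{17599}\right) = -27878 - \frac{13430}{17599} = - \frac{490638352}{17599}$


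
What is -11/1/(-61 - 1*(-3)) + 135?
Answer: 773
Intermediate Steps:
-11/1/(-61 - 1*(-3)) + 135 = -11/1/(-61 + 3) + 135 = -11/1/(-58) + 135 = -11/(-1/58) + 135 = -58*(-11) + 135 = 638 + 135 = 773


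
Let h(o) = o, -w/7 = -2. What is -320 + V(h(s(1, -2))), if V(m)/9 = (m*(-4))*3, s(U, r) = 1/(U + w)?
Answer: -1636/5 ≈ -327.20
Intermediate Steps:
w = 14 (w = -7*(-2) = 14)
s(U, r) = 1/(14 + U) (s(U, r) = 1/(U + 14) = 1/(14 + U))
V(m) = -108*m (V(m) = 9*((m*(-4))*3) = 9*(-4*m*3) = 9*(-12*m) = -108*m)
-320 + V(h(s(1, -2))) = -320 - 108/(14 + 1) = -320 - 108/15 = -320 - 108*1/15 = -320 - 36/5 = -1636/5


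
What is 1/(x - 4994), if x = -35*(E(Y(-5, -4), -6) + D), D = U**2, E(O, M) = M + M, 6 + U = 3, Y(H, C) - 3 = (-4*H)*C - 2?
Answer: -1/4889 ≈ -0.00020454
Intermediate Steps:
Y(H, C) = 1 - 4*C*H (Y(H, C) = 3 + ((-4*H)*C - 2) = 3 + (-4*C*H - 2) = 3 + (-2 - 4*C*H) = 1 - 4*C*H)
U = -3 (U = -6 + 3 = -3)
E(O, M) = 2*M
D = 9 (D = (-3)**2 = 9)
x = 105 (x = -35*(2*(-6) + 9) = -35*(-12 + 9) = -35*(-3) = 105)
1/(x - 4994) = 1/(105 - 4994) = 1/(-4889) = -1/4889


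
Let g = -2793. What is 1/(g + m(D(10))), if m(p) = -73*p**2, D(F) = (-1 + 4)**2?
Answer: -1/8706 ≈ -0.00011486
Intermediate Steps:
D(F) = 9 (D(F) = 3**2 = 9)
1/(g + m(D(10))) = 1/(-2793 - 73*9**2) = 1/(-2793 - 73*81) = 1/(-2793 - 5913) = 1/(-8706) = -1/8706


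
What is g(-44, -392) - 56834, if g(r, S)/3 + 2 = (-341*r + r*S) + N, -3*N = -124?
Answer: 40040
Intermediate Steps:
N = 124/3 (N = -⅓*(-124) = 124/3 ≈ 41.333)
g(r, S) = 118 - 1023*r + 3*S*r (g(r, S) = -6 + 3*((-341*r + r*S) + 124/3) = -6 + 3*((-341*r + S*r) + 124/3) = -6 + 3*(124/3 - 341*r + S*r) = -6 + (124 - 1023*r + 3*S*r) = 118 - 1023*r + 3*S*r)
g(-44, -392) - 56834 = (118 - 1023*(-44) + 3*(-392)*(-44)) - 56834 = (118 + 45012 + 51744) - 56834 = 96874 - 56834 = 40040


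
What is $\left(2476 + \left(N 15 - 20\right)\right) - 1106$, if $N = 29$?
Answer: $1785$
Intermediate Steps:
$\left(2476 + \left(N 15 - 20\right)\right) - 1106 = \left(2476 + \left(29 \cdot 15 - 20\right)\right) - 1106 = \left(2476 + \left(435 - 20\right)\right) - 1106 = \left(2476 + 415\right) - 1106 = 2891 - 1106 = 1785$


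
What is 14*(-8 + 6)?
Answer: -28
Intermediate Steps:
14*(-8 + 6) = 14*(-2) = -28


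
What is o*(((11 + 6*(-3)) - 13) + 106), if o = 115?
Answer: 9890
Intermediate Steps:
o*(((11 + 6*(-3)) - 13) + 106) = 115*(((11 + 6*(-3)) - 13) + 106) = 115*(((11 - 18) - 13) + 106) = 115*((-7 - 13) + 106) = 115*(-20 + 106) = 115*86 = 9890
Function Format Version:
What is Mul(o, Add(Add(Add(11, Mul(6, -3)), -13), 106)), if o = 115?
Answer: 9890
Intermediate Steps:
Mul(o, Add(Add(Add(11, Mul(6, -3)), -13), 106)) = Mul(115, Add(Add(Add(11, Mul(6, -3)), -13), 106)) = Mul(115, Add(Add(Add(11, -18), -13), 106)) = Mul(115, Add(Add(-7, -13), 106)) = Mul(115, Add(-20, 106)) = Mul(115, 86) = 9890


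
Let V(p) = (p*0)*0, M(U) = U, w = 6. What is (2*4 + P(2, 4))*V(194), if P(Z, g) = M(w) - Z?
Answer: 0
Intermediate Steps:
V(p) = 0 (V(p) = 0*0 = 0)
P(Z, g) = 6 - Z
(2*4 + P(2, 4))*V(194) = (2*4 + (6 - 1*2))*0 = (8 + (6 - 2))*0 = (8 + 4)*0 = 12*0 = 0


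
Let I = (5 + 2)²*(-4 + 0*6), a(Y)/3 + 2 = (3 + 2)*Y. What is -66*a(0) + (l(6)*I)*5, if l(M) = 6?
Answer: -5484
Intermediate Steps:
a(Y) = -6 + 15*Y (a(Y) = -6 + 3*((3 + 2)*Y) = -6 + 3*(5*Y) = -6 + 15*Y)
I = -196 (I = 7²*(-4 + 0) = 49*(-4) = -196)
-66*a(0) + (l(6)*I)*5 = -66*(-6 + 15*0) + (6*(-196))*5 = -66*(-6 + 0) - 1176*5 = -66*(-6) - 5880 = 396 - 5880 = -5484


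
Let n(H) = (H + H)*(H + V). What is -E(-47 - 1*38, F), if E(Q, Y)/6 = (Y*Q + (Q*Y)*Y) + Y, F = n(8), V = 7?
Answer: 29496960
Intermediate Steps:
n(H) = 2*H*(7 + H) (n(H) = (H + H)*(H + 7) = (2*H)*(7 + H) = 2*H*(7 + H))
F = 240 (F = 2*8*(7 + 8) = 2*8*15 = 240)
E(Q, Y) = 6*Y + 6*Q*Y + 6*Q*Y² (E(Q, Y) = 6*((Y*Q + (Q*Y)*Y) + Y) = 6*((Q*Y + Q*Y²) + Y) = 6*(Y + Q*Y + Q*Y²) = 6*Y + 6*Q*Y + 6*Q*Y²)
-E(-47 - 1*38, F) = -6*240*(1 + (-47 - 1*38) + (-47 - 1*38)*240) = -6*240*(1 + (-47 - 38) + (-47 - 38)*240) = -6*240*(1 - 85 - 85*240) = -6*240*(1 - 85 - 20400) = -6*240*(-20484) = -1*(-29496960) = 29496960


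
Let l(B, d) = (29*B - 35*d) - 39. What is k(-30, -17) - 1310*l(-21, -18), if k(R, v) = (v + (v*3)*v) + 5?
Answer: 24435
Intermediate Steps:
l(B, d) = -39 - 35*d + 29*B (l(B, d) = (-35*d + 29*B) - 39 = -39 - 35*d + 29*B)
k(R, v) = 5 + v + 3*v**2 (k(R, v) = (v + (3*v)*v) + 5 = (v + 3*v**2) + 5 = 5 + v + 3*v**2)
k(-30, -17) - 1310*l(-21, -18) = (5 - 17 + 3*(-17)**2) - 1310*(-39 - 35*(-18) + 29*(-21)) = (5 - 17 + 3*289) - 1310*(-39 + 630 - 609) = (5 - 17 + 867) - 1310*(-18) = 855 + 23580 = 24435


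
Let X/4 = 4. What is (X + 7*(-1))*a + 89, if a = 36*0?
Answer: 89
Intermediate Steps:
X = 16 (X = 4*4 = 16)
a = 0
(X + 7*(-1))*a + 89 = (16 + 7*(-1))*0 + 89 = (16 - 7)*0 + 89 = 9*0 + 89 = 0 + 89 = 89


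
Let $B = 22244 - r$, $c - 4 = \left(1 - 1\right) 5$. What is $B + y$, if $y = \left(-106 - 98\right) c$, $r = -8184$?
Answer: $29612$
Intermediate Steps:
$c = 4$ ($c = 4 + \left(1 - 1\right) 5 = 4 + 0 \cdot 5 = 4 + 0 = 4$)
$y = -816$ ($y = \left(-106 - 98\right) 4 = \left(-204\right) 4 = -816$)
$B = 30428$ ($B = 22244 - -8184 = 22244 + 8184 = 30428$)
$B + y = 30428 - 816 = 29612$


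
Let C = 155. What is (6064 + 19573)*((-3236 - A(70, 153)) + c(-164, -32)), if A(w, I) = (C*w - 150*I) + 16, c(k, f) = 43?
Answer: 227938567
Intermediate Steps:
A(w, I) = 16 - 150*I + 155*w (A(w, I) = (155*w - 150*I) + 16 = (-150*I + 155*w) + 16 = 16 - 150*I + 155*w)
(6064 + 19573)*((-3236 - A(70, 153)) + c(-164, -32)) = (6064 + 19573)*((-3236 - (16 - 150*153 + 155*70)) + 43) = 25637*((-3236 - (16 - 22950 + 10850)) + 43) = 25637*((-3236 - 1*(-12084)) + 43) = 25637*((-3236 + 12084) + 43) = 25637*(8848 + 43) = 25637*8891 = 227938567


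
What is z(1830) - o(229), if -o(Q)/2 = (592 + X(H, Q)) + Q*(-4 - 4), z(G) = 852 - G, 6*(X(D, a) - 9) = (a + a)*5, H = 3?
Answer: -8030/3 ≈ -2676.7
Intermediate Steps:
X(D, a) = 9 + 5*a/3 (X(D, a) = 9 + ((a + a)*5)/6 = 9 + ((2*a)*5)/6 = 9 + (10*a)/6 = 9 + 5*a/3)
o(Q) = -1202 + 38*Q/3 (o(Q) = -2*((592 + (9 + 5*Q/3)) + Q*(-4 - 4)) = -2*((601 + 5*Q/3) + Q*(-8)) = -2*((601 + 5*Q/3) - 8*Q) = -2*(601 - 19*Q/3) = -1202 + 38*Q/3)
z(1830) - o(229) = (852 - 1*1830) - (-1202 + (38/3)*229) = (852 - 1830) - (-1202 + 8702/3) = -978 - 1*5096/3 = -978 - 5096/3 = -8030/3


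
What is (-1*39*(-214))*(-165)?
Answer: -1377090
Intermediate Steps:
(-1*39*(-214))*(-165) = -39*(-214)*(-165) = 8346*(-165) = -1377090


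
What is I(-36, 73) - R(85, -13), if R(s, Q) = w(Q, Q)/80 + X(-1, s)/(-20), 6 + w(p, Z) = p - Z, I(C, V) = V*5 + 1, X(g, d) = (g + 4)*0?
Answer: 14643/40 ≈ 366.08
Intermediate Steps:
X(g, d) = 0 (X(g, d) = (4 + g)*0 = 0)
I(C, V) = 1 + 5*V (I(C, V) = 5*V + 1 = 1 + 5*V)
w(p, Z) = -6 + p - Z (w(p, Z) = -6 + (p - Z) = -6 + p - Z)
R(s, Q) = -3/40 (R(s, Q) = (-6 + Q - Q)/80 + 0/(-20) = -6*1/80 + 0*(-1/20) = -3/40 + 0 = -3/40)
I(-36, 73) - R(85, -13) = (1 + 5*73) - 1*(-3/40) = (1 + 365) + 3/40 = 366 + 3/40 = 14643/40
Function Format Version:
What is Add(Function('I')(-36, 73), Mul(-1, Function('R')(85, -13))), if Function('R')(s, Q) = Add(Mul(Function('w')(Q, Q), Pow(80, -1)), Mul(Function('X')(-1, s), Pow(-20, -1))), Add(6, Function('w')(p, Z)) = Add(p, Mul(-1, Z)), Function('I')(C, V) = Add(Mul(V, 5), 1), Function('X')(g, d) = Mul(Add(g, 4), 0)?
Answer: Rational(14643, 40) ≈ 366.08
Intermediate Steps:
Function('X')(g, d) = 0 (Function('X')(g, d) = Mul(Add(4, g), 0) = 0)
Function('I')(C, V) = Add(1, Mul(5, V)) (Function('I')(C, V) = Add(Mul(5, V), 1) = Add(1, Mul(5, V)))
Function('w')(p, Z) = Add(-6, p, Mul(-1, Z)) (Function('w')(p, Z) = Add(-6, Add(p, Mul(-1, Z))) = Add(-6, p, Mul(-1, Z)))
Function('R')(s, Q) = Rational(-3, 40) (Function('R')(s, Q) = Add(Mul(Add(-6, Q, Mul(-1, Q)), Pow(80, -1)), Mul(0, Pow(-20, -1))) = Add(Mul(-6, Rational(1, 80)), Mul(0, Rational(-1, 20))) = Add(Rational(-3, 40), 0) = Rational(-3, 40))
Add(Function('I')(-36, 73), Mul(-1, Function('R')(85, -13))) = Add(Add(1, Mul(5, 73)), Mul(-1, Rational(-3, 40))) = Add(Add(1, 365), Rational(3, 40)) = Add(366, Rational(3, 40)) = Rational(14643, 40)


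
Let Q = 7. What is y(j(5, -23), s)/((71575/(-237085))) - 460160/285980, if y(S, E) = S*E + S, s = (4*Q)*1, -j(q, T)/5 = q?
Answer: 98246402131/40938037 ≈ 2399.9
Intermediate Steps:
j(q, T) = -5*q
s = 28 (s = (4*7)*1 = 28*1 = 28)
y(S, E) = S + E*S (y(S, E) = E*S + S = S + E*S)
y(j(5, -23), s)/((71575/(-237085))) - 460160/285980 = ((-5*5)*(1 + 28))/((71575/(-237085))) - 460160/285980 = (-25*29)/((71575*(-1/237085))) - 460160*1/285980 = -725/(-14315/47417) - 23008/14299 = -725*(-47417/14315) - 23008/14299 = 6875465/2863 - 23008/14299 = 98246402131/40938037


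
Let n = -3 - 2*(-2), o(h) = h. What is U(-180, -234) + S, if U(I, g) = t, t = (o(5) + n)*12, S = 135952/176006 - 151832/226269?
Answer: 1435708448152/19912350807 ≈ 72.101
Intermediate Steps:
n = 1 (n = -3 + 4 = 1)
S = 2019190048/19912350807 (S = 135952*(1/176006) - 151832*1/226269 = 67976/88003 - 151832/226269 = 2019190048/19912350807 ≈ 0.10140)
t = 72 (t = (5 + 1)*12 = 6*12 = 72)
U(I, g) = 72
U(-180, -234) + S = 72 + 2019190048/19912350807 = 1435708448152/19912350807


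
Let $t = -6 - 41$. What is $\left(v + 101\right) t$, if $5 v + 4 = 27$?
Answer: $- \frac{24816}{5} \approx -4963.2$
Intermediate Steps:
$v = \frac{23}{5}$ ($v = - \frac{4}{5} + \frac{1}{5} \cdot 27 = - \frac{4}{5} + \frac{27}{5} = \frac{23}{5} \approx 4.6$)
$t = -47$ ($t = -6 - 41 = -47$)
$\left(v + 101\right) t = \left(\frac{23}{5} + 101\right) \left(-47\right) = \frac{528}{5} \left(-47\right) = - \frac{24816}{5}$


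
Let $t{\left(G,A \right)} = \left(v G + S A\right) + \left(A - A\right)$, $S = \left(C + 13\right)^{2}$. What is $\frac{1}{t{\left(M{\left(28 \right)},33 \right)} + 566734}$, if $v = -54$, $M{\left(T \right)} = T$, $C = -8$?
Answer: $\frac{1}{566047} \approx 1.7666 \cdot 10^{-6}$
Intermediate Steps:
$S = 25$ ($S = \left(-8 + 13\right)^{2} = 5^{2} = 25$)
$t{\left(G,A \right)} = - 54 G + 25 A$ ($t{\left(G,A \right)} = \left(- 54 G + 25 A\right) + \left(A - A\right) = \left(- 54 G + 25 A\right) + 0 = - 54 G + 25 A$)
$\frac{1}{t{\left(M{\left(28 \right)},33 \right)} + 566734} = \frac{1}{\left(\left(-54\right) 28 + 25 \cdot 33\right) + 566734} = \frac{1}{\left(-1512 + 825\right) + 566734} = \frac{1}{-687 + 566734} = \frac{1}{566047}$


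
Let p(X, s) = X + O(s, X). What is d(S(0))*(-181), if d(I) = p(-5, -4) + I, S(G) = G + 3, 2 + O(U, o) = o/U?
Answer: 1991/4 ≈ 497.75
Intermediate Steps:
O(U, o) = -2 + o/U
p(X, s) = -2 + X + X/s (p(X, s) = X + (-2 + X/s) = -2 + X + X/s)
S(G) = 3 + G
d(I) = -23/4 + I (d(I) = (-2 - 5 - 5/(-4)) + I = (-2 - 5 - 5*(-1/4)) + I = (-2 - 5 + 5/4) + I = -23/4 + I)
d(S(0))*(-181) = (-23/4 + (3 + 0))*(-181) = (-23/4 + 3)*(-181) = -11/4*(-181) = 1991/4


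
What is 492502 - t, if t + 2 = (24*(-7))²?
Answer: 464280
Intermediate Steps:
t = 28222 (t = -2 + (24*(-7))² = -2 + (-168)² = -2 + 28224 = 28222)
492502 - t = 492502 - 1*28222 = 492502 - 28222 = 464280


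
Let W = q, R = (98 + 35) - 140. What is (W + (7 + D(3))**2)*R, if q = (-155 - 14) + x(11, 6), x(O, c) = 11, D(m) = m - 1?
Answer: 539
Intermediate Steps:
D(m) = -1 + m
R = -7 (R = 133 - 140 = -7)
q = -158 (q = (-155 - 14) + 11 = -169 + 11 = -158)
W = -158
(W + (7 + D(3))**2)*R = (-158 + (7 + (-1 + 3))**2)*(-7) = (-158 + (7 + 2)**2)*(-7) = (-158 + 9**2)*(-7) = (-158 + 81)*(-7) = -77*(-7) = 539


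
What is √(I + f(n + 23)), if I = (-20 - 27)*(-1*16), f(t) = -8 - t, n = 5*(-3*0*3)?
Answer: √721 ≈ 26.851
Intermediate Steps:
n = 0 (n = 5*(0*3) = 5*0 = 0)
I = 752 (I = -47*(-16) = 752)
√(I + f(n + 23)) = √(752 + (-8 - (0 + 23))) = √(752 + (-8 - 1*23)) = √(752 + (-8 - 23)) = √(752 - 31) = √721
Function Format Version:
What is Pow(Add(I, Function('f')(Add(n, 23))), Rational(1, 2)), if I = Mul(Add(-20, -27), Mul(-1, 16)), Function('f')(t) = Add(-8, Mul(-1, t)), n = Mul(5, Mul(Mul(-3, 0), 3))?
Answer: Pow(721, Rational(1, 2)) ≈ 26.851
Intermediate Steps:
n = 0 (n = Mul(5, Mul(0, 3)) = Mul(5, 0) = 0)
I = 752 (I = Mul(-47, -16) = 752)
Pow(Add(I, Function('f')(Add(n, 23))), Rational(1, 2)) = Pow(Add(752, Add(-8, Mul(-1, Add(0, 23)))), Rational(1, 2)) = Pow(Add(752, Add(-8, Mul(-1, 23))), Rational(1, 2)) = Pow(Add(752, Add(-8, -23)), Rational(1, 2)) = Pow(Add(752, -31), Rational(1, 2)) = Pow(721, Rational(1, 2))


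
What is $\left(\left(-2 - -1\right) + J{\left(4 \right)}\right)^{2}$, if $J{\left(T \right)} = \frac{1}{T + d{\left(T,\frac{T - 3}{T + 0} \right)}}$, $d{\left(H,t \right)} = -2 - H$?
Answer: $\frac{9}{4} \approx 2.25$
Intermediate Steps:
$J{\left(T \right)} = - \frac{1}{2}$ ($J{\left(T \right)} = \frac{1}{T - \left(2 + T\right)} = \frac{1}{-2} = - \frac{1}{2}$)
$\left(\left(-2 - -1\right) + J{\left(4 \right)}\right)^{2} = \left(\left(-2 - -1\right) - \frac{1}{2}\right)^{2} = \left(\left(-2 + 1\right) - \frac{1}{2}\right)^{2} = \left(-1 - \frac{1}{2}\right)^{2} = \left(- \frac{3}{2}\right)^{2} = \frac{9}{4}$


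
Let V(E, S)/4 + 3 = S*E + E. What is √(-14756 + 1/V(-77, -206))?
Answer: 9*I*√181496266874/31564 ≈ 121.47*I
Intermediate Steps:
V(E, S) = -12 + 4*E + 4*E*S (V(E, S) = -12 + 4*(S*E + E) = -12 + 4*(E*S + E) = -12 + 4*(E + E*S) = -12 + (4*E + 4*E*S) = -12 + 4*E + 4*E*S)
√(-14756 + 1/V(-77, -206)) = √(-14756 + 1/(-12 + 4*(-77) + 4*(-77)*(-206))) = √(-14756 + 1/(-12 - 308 + 63448)) = √(-14756 + 1/63128) = √(-931516767/63128) = 9*I*√181496266874/31564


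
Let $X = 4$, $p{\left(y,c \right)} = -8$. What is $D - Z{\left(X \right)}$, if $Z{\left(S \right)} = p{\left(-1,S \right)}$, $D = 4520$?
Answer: $4528$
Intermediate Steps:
$Z{\left(S \right)} = -8$
$D - Z{\left(X \right)} = 4520 - -8 = 4520 + 8 = 4528$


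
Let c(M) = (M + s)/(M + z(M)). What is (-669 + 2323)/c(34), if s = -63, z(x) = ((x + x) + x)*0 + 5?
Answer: -64506/29 ≈ -2224.3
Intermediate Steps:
z(x) = 5 (z(x) = (2*x + x)*0 + 5 = (3*x)*0 + 5 = 0 + 5 = 5)
c(M) = (-63 + M)/(5 + M) (c(M) = (M - 63)/(M + 5) = (-63 + M)/(5 + M))
(-669 + 2323)/c(34) = (-669 + 2323)/(((-63 + 34)/(5 + 34))) = 1654/((-29/39)) = 1654/(((1/39)*(-29))) = 1654/(-29/39) = 1654*(-39/29) = -64506/29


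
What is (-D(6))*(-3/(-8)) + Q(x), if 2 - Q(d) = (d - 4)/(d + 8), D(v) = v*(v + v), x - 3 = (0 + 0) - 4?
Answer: -170/7 ≈ -24.286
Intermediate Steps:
x = -1 (x = 3 + ((0 + 0) - 4) = 3 + (0 - 4) = 3 - 4 = -1)
D(v) = 2*v² (D(v) = v*(2*v) = 2*v²)
Q(d) = 2 - (-4 + d)/(8 + d) (Q(d) = 2 - (d - 4)/(d + 8) = 2 - (-4 + d)/(8 + d))
(-D(6))*(-3/(-8)) + Q(x) = (-2*6²)*(-3/(-8)) + (20 - 1)/(8 - 1) = (-2*36)*(-3*(-⅛)) + 19/7 = -1*72*(3/8) + (⅐)*19 = -72*3/8 + 19/7 = -27 + 19/7 = -170/7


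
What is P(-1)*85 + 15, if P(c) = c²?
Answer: 100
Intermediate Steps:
P(-1)*85 + 15 = (-1)²*85 + 15 = 1*85 + 15 = 85 + 15 = 100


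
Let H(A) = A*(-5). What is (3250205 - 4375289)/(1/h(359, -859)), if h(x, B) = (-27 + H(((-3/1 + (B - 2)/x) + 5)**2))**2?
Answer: -14435900205224918016/16610312161 ≈ -8.6909e+8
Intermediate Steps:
H(A) = -5*A
h(x, B) = (-27 - 5*(2 + (-2 + B)/x)**2)**2 (h(x, B) = (-27 - 5*((-3/1 + (B - 2)/x) + 5)**2)**2 = (-27 - 5*((-3*1 + (-2 + B)/x) + 5)**2)**2 = (-27 - 5*((-3 + (-2 + B)/x) + 5)**2)**2 = (-27 - 5*(2 + (-2 + B)/x)**2)**2)
(3250205 - 4375289)/(1/h(359, -859)) = (3250205 - 4375289)/(1/((5*(-2 - 859 + 2*359)**2 + 27*359**2)**2/359**4)) = -1125084*(5*(-2 - 859 + 718)**2 + 27*128881)**2/16610312161 = -1125084*(5*(-143)**2 + 3479787)**2/16610312161 = -1125084*(5*20449 + 3479787)**2/16610312161 = -1125084*(102245 + 3479787)**2/16610312161 = -1125084*(1/16610312161)*3582032**2 = -1125084*(1/16610312161)*12830953249024 = -1125084/(1/(12830953249024/16610312161)) = -1125084/16610312161/12830953249024 = -1125084*12830953249024/16610312161 = -14435900205224918016/16610312161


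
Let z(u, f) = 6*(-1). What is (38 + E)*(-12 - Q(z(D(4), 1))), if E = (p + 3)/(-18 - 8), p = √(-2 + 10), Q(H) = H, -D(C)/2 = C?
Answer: -2955/13 + 6*√2/13 ≈ -226.66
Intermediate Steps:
D(C) = -2*C
z(u, f) = -6
p = 2*√2 (p = √8 = 2*√2 ≈ 2.8284)
E = -3/26 - √2/13 (E = (2*√2 + 3)/(-18 - 8) = (3 + 2*√2)/(-26) = (3 + 2*√2)*(-1/26) = -3/26 - √2/13 ≈ -0.22417)
(38 + E)*(-12 - Q(z(D(4), 1))) = (38 + (-3/26 - √2/13))*(-12 - 1*(-6)) = (985/26 - √2/13)*(-12 + 6) = (985/26 - √2/13)*(-6) = -2955/13 + 6*√2/13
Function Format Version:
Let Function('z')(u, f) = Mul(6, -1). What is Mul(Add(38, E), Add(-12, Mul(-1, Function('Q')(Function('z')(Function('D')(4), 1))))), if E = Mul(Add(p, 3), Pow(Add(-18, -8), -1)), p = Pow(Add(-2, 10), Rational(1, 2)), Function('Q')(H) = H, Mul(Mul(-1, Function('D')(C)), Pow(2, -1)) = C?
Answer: Add(Rational(-2955, 13), Mul(Rational(6, 13), Pow(2, Rational(1, 2)))) ≈ -226.66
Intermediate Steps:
Function('D')(C) = Mul(-2, C)
Function('z')(u, f) = -6
p = Mul(2, Pow(2, Rational(1, 2))) (p = Pow(8, Rational(1, 2)) = Mul(2, Pow(2, Rational(1, 2))) ≈ 2.8284)
E = Add(Rational(-3, 26), Mul(Rational(-1, 13), Pow(2, Rational(1, 2)))) (E = Mul(Add(Mul(2, Pow(2, Rational(1, 2))), 3), Pow(Add(-18, -8), -1)) = Mul(Add(3, Mul(2, Pow(2, Rational(1, 2)))), Pow(-26, -1)) = Mul(Add(3, Mul(2, Pow(2, Rational(1, 2)))), Rational(-1, 26)) = Add(Rational(-3, 26), Mul(Rational(-1, 13), Pow(2, Rational(1, 2)))) ≈ -0.22417)
Mul(Add(38, E), Add(-12, Mul(-1, Function('Q')(Function('z')(Function('D')(4), 1))))) = Mul(Add(38, Add(Rational(-3, 26), Mul(Rational(-1, 13), Pow(2, Rational(1, 2))))), Add(-12, Mul(-1, -6))) = Mul(Add(Rational(985, 26), Mul(Rational(-1, 13), Pow(2, Rational(1, 2)))), Add(-12, 6)) = Mul(Add(Rational(985, 26), Mul(Rational(-1, 13), Pow(2, Rational(1, 2)))), -6) = Add(Rational(-2955, 13), Mul(Rational(6, 13), Pow(2, Rational(1, 2))))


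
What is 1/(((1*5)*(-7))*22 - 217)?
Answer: -1/987 ≈ -0.0010132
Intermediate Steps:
1/(((1*5)*(-7))*22 - 217) = 1/((5*(-7))*22 - 217) = 1/(-35*22 - 217) = 1/(-770 - 217) = 1/(-987) = -1/987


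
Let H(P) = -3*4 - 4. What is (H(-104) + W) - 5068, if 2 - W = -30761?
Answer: 25679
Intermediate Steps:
W = 30763 (W = 2 - 1*(-30761) = 2 + 30761 = 30763)
H(P) = -16 (H(P) = -12 - 4 = -16)
(H(-104) + W) - 5068 = (-16 + 30763) - 5068 = 30747 - 5068 = 25679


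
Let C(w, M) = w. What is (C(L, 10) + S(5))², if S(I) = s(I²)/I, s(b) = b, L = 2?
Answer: 49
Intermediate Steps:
S(I) = I (S(I) = I²/I = I)
(C(L, 10) + S(5))² = (2 + 5)² = 7² = 49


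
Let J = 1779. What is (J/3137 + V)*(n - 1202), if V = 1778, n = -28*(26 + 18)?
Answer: -13580174410/3137 ≈ -4.3290e+6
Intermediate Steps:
n = -1232 (n = -28*44 = -1232)
(J/3137 + V)*(n - 1202) = (1779/3137 + 1778)*(-1232 - 1202) = (1779*(1/3137) + 1778)*(-2434) = (1779/3137 + 1778)*(-2434) = (5579365/3137)*(-2434) = -13580174410/3137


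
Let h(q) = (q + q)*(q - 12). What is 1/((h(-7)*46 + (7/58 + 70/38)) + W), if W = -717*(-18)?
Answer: 1102/27708647 ≈ 3.9771e-5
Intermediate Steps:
W = 12906
h(q) = 2*q*(-12 + q) (h(q) = (2*q)*(-12 + q) = 2*q*(-12 + q))
1/((h(-7)*46 + (7/58 + 70/38)) + W) = 1/(((2*(-7)*(-12 - 7))*46 + (7/58 + 70/38)) + 12906) = 1/(((2*(-7)*(-19))*46 + (7*(1/58) + 70*(1/38))) + 12906) = 1/((266*46 + (7/58 + 35/19)) + 12906) = 1/((12236 + 2163/1102) + 12906) = 1/(13486235/1102 + 12906) = 1/(27708647/1102) = 1102/27708647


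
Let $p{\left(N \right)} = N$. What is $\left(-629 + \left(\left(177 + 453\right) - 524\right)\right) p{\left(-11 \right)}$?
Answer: $5753$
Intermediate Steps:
$\left(-629 + \left(\left(177 + 453\right) - 524\right)\right) p{\left(-11 \right)} = \left(-629 + \left(\left(177 + 453\right) - 524\right)\right) \left(-11\right) = \left(-629 + \left(630 - 524\right)\right) \left(-11\right) = \left(-629 + 106\right) \left(-11\right) = \left(-523\right) \left(-11\right) = 5753$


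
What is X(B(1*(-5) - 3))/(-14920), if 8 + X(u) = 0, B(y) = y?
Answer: 1/1865 ≈ 0.00053619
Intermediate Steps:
X(u) = -8 (X(u) = -8 + 0 = -8)
X(B(1*(-5) - 3))/(-14920) = -8/(-14920) = -8*(-1/14920) = 1/1865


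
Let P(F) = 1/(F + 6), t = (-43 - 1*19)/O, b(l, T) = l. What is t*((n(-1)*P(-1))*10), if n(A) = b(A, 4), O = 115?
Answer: 124/115 ≈ 1.0783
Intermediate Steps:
t = -62/115 (t = (-43 - 1*19)/115 = (-43 - 19)*(1/115) = -62*1/115 = -62/115 ≈ -0.53913)
n(A) = A
P(F) = 1/(6 + F)
t*((n(-1)*P(-1))*10) = -62*(-1/(6 - 1))*10/115 = -62*(-1/5)*10/115 = -62*(-1*1/5)*10/115 = -(-62)*10/575 = -62/115*(-2) = 124/115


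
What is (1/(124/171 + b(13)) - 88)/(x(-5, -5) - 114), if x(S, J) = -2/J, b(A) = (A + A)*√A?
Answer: 28265025025/36487543544 - 1900665*√13/72975087088 ≈ 0.77456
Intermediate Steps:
b(A) = 2*A^(3/2) (b(A) = (2*A)*√A = 2*A^(3/2))
(1/(124/171 + b(13)) - 88)/(x(-5, -5) - 114) = (1/(124/171 + 2*13^(3/2)) - 88)/(-2/(-5) - 114) = (1/(124*(1/171) + 2*(13*√13)) - 88)/(-2*(-⅕) - 114) = (1/(124/171 + 26*√13) - 88)/(⅖ - 114) = (-88 + 1/(124/171 + 26*√13))/(-568/5) = (-88 + 1/(124/171 + 26*√13))*(-5/568) = 55/71 - 5/(568*(124/171 + 26*√13))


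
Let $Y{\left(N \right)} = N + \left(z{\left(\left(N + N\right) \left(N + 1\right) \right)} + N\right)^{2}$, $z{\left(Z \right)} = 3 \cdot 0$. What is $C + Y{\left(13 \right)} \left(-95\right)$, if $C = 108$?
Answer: $-17182$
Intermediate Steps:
$z{\left(Z \right)} = 0$
$Y{\left(N \right)} = N + N^{2}$ ($Y{\left(N \right)} = N + \left(0 + N\right)^{2} = N + N^{2}$)
$C + Y{\left(13 \right)} \left(-95\right) = 108 + 13 \left(1 + 13\right) \left(-95\right) = 108 + 13 \cdot 14 \left(-95\right) = 108 + 182 \left(-95\right) = 108 - 17290 = -17182$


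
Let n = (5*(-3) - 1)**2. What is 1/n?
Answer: 1/256 ≈ 0.0039063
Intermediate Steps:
n = 256 (n = (-15 - 1)**2 = (-16)**2 = 256)
1/n = 1/256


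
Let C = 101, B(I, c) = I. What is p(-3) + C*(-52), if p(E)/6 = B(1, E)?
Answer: -5246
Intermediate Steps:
p(E) = 6 (p(E) = 6*1 = 6)
p(-3) + C*(-52) = 6 + 101*(-52) = 6 - 5252 = -5246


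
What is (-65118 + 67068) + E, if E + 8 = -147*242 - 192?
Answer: -33824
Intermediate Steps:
E = -35774 (E = -8 + (-147*242 - 192) = -8 + (-35574 - 192) = -8 - 35766 = -35774)
(-65118 + 67068) + E = (-65118 + 67068) - 35774 = 1950 - 35774 = -33824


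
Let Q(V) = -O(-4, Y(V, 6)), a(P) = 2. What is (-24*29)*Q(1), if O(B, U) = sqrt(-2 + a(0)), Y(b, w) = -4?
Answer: 0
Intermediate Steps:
O(B, U) = 0 (O(B, U) = sqrt(-2 + 2) = sqrt(0) = 0)
Q(V) = 0 (Q(V) = -1*0 = 0)
(-24*29)*Q(1) = -24*29*0 = -696*0 = 0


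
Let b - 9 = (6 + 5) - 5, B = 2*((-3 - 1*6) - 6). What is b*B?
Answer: -450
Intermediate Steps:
B = -30 (B = 2*((-3 - 6) - 6) = 2*(-9 - 6) = 2*(-15) = -30)
b = 15 (b = 9 + ((6 + 5) - 5) = 9 + (11 - 5) = 9 + 6 = 15)
b*B = 15*(-30) = -450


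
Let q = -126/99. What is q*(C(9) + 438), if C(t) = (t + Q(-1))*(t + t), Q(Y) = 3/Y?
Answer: -7644/11 ≈ -694.91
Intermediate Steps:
q = -14/11 (q = -126*1/99 = -14/11 ≈ -1.2727)
C(t) = 2*t*(-3 + t) (C(t) = (t + 3/(-1))*(t + t) = (t + 3*(-1))*(2*t) = (t - 3)*(2*t) = (-3 + t)*(2*t) = 2*t*(-3 + t))
q*(C(9) + 438) = -14*(2*9*(-3 + 9) + 438)/11 = -14*(2*9*6 + 438)/11 = -14*(108 + 438)/11 = -14/11*546 = -7644/11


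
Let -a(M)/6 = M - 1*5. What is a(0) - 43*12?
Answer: -486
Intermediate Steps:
a(M) = 30 - 6*M (a(M) = -6*(M - 1*5) = -6*(M - 5) = -6*(-5 + M) = 30 - 6*M)
a(0) - 43*12 = (30 - 6*0) - 43*12 = (30 + 0) - 516 = 30 - 516 = -486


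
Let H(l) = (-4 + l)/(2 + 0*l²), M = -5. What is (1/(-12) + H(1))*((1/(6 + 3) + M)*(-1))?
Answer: -209/27 ≈ -7.7407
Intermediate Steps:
H(l) = -2 + l/2 (H(l) = (-4 + l)/(2 + 0) = (-4 + l)/2 = (-4 + l)*(½) = -2 + l/2)
(1/(-12) + H(1))*((1/(6 + 3) + M)*(-1)) = (1/(-12) + (-2 + (½)*1))*((1/(6 + 3) - 5)*(-1)) = (-1/12 + (-2 + ½))*((1/9 - 5)*(-1)) = (-1/12 - 3/2)*((⅑ - 5)*(-1)) = -(-209)*(-1)/27 = -19/12*44/9 = -209/27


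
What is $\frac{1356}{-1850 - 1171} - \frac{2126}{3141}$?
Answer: $- \frac{3560614}{3162987} \approx -1.1257$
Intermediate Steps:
$\frac{1356}{-1850 - 1171} - \frac{2126}{3141} = \frac{1356}{-3021} - \frac{2126}{3141} = 1356 \left(- \frac{1}{3021}\right) - \frac{2126}{3141} = - \frac{452}{1007} - \frac{2126}{3141} = - \frac{3560614}{3162987}$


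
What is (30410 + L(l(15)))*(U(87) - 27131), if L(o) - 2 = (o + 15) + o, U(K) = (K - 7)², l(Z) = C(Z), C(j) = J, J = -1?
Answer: -630740675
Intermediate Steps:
C(j) = -1
l(Z) = -1
U(K) = (-7 + K)²
L(o) = 17 + 2*o (L(o) = 2 + ((o + 15) + o) = 2 + ((15 + o) + o) = 2 + (15 + 2*o) = 17 + 2*o)
(30410 + L(l(15)))*(U(87) - 27131) = (30410 + (17 + 2*(-1)))*((-7 + 87)² - 27131) = (30410 + (17 - 2))*(80² - 27131) = (30410 + 15)*(6400 - 27131) = 30425*(-20731) = -630740675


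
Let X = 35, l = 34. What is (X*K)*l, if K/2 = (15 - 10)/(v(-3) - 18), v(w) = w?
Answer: -1700/3 ≈ -566.67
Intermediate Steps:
K = -10/21 (K = 2*((15 - 10)/(-3 - 18)) = 2*(5/(-21)) = 2*(5*(-1/21)) = 2*(-5/21) = -10/21 ≈ -0.47619)
(X*K)*l = (35*(-10/21))*34 = -50/3*34 = -1700/3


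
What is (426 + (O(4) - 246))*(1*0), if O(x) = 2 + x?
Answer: 0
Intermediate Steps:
(426 + (O(4) - 246))*(1*0) = (426 + ((2 + 4) - 246))*(1*0) = (426 + (6 - 246))*0 = (426 - 240)*0 = 186*0 = 0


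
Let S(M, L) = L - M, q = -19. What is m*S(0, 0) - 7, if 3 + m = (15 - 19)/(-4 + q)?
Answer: -7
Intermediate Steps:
m = -65/23 (m = -3 + (15 - 19)/(-4 - 19) = -3 - 4/(-23) = -3 - 4*(-1/23) = -3 + 4/23 = -65/23 ≈ -2.8261)
m*S(0, 0) - 7 = -65*(0 - 1*0)/23 - 7 = -65*(0 + 0)/23 - 7 = -65/23*0 - 7 = 0 - 7 = -7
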